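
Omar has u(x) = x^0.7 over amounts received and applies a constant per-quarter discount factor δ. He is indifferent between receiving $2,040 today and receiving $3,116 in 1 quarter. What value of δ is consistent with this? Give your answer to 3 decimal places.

Equating discounted utilities: u(2040) = δ·u(3116) ⇒ δ = u(2040)/u(3116).
Since u(x) = x^0.7, δ = (2040/3116)^0.7 = 0.65469^0.7 = 0.74340.

δ ≈ 0.743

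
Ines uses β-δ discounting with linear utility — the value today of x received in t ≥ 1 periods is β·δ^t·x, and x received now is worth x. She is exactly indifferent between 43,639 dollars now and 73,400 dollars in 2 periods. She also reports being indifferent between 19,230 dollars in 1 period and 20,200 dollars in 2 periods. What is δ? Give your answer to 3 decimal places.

The second indifference involves only future payoffs, so β cancels: β·δ^1·19230 = β·δ^2·20200, giving δ = 19230/20200 = 0.95198.

δ ≈ 0.952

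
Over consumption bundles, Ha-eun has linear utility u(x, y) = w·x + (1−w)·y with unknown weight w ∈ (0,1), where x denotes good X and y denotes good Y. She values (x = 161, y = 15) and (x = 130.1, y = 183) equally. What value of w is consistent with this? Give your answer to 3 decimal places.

u(161,15) = u(130.1,183) means w·161 + (1−w)·15 = w·130.1 + (1−w)·183.
w·(161−130.1) = (1−w)·(183−15), i.e. w·30.9 = (1−w)·168.
So w/(1−w) = 168/30.9 = 5.4369, giving w = 168/(30.9+168) = 0.845.

w = 0.845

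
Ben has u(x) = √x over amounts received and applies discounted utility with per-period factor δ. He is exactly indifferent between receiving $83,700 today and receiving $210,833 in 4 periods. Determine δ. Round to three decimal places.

Equating discounted utilities: u(83700) = δ^4·u(210833) ⇒ δ^4 = u(83700)/u(210833).
With u(x) = √x: δ^4 = √83700/√210833 = √(83700/210833) = 0.63008.
Taking the 4th root: δ = 0.63008^(1/4) ≈ 0.891.

δ ≈ 0.891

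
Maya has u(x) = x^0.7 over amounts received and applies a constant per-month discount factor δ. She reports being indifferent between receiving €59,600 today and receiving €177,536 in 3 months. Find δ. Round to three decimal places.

δ ≈ 0.775

The payoff in 3 months is discounted by δ^3, so u(59600) = δ^3·u(177536) and δ^3 = u(59600)/u(177536).
Since u(x) = x^0.7, δ^3 = (59600/177536)^0.7 = 0.33571^0.7 = 0.46577.
So δ = 0.46577^(1/3) ≈ 0.775.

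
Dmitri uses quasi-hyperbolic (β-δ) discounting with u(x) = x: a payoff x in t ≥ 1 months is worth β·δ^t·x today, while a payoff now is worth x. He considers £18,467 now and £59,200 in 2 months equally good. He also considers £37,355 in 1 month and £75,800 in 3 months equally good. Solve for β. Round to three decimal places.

β ≈ 0.633

The second indifference involves only future payoffs, so β cancels: β·δ^1·37355 = β·δ^3·75800, giving δ^2 = 37355/75800 = 0.49281, so δ = 0.70200.
Substituting δ into 18467 = β·δ^2·59200: β = 18467/(29174.354) ≈ 0.633.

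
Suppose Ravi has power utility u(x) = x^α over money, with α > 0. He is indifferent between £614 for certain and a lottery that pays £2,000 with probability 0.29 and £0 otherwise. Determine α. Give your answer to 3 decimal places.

EU(lottery) = 0.29·2000^α + 0.71·0 = 0.29·2000^α.
Equating: 614^α = 0.29·2000^α, i.e. 0.3070^α = 0.29.
Taking logs: α·ln(614/2000) = ln(0.29), so α = -1.237874 / -1.180908 ≈ 1.048.

α ≈ 1.048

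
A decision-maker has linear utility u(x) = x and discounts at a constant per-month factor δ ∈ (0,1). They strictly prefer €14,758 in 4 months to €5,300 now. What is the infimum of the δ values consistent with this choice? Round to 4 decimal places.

Under u(x) = x this choice says 5300 < δ^4·14758.
So δ^4 > 5300/14758 = 0.35913; taking the 4th root of both positive sides preserves the inequality.
δ > (5300/14758)^(1/4) ≈ 0.7741.

δ > 0.7741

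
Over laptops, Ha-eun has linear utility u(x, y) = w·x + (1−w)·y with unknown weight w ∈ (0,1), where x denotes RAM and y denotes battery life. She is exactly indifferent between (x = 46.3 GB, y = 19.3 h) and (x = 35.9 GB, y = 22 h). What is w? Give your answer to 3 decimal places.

u(46.3,19.3) = u(35.9,22) means w·46.3 + (1−w)·19.3 = w·35.9 + (1−w)·22.
w·(46.3−35.9) = (1−w)·(22−19.3), i.e. w·10.4 = (1−w)·2.7.
Hence w = 2.7/(10.4+2.7) = 2.7/13.1 = 0.206.

w = 0.206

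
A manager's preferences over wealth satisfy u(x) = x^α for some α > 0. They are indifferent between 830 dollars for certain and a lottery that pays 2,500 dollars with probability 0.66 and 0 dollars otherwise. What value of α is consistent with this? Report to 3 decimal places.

The lottery's expected utility is 0.66·u(2500) + 0.34·u(0) = 0.66·2500^α (since u(0) = 0 for α > 0).
Indifference: 830^α = 0.66·2500^α, so (830/2500)^α = 0.66.
α = ln(0.66) / ln(830/2500) = -0.415515/-1.102620 ≈ 0.377.

α ≈ 0.377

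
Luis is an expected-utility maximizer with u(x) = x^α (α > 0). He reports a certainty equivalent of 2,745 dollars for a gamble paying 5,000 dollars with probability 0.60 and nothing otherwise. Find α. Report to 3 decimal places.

The lottery's expected utility is 0.60·u(5000) + 0.40·u(0) = 0.60·5000^α (since u(0) = 0 for α > 0).
Indifference: 2745^α = 0.60·5000^α, so (2745/5000)^α = 0.60.
α = ln(0.60) / ln(2745/5000) = -0.510826/-0.599657 ≈ 0.852.

α ≈ 0.852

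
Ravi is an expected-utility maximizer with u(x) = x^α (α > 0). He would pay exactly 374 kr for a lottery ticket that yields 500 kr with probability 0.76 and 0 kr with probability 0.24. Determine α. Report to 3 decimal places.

The lottery's expected utility is 0.76·u(500) + 0.24·u(0) = 0.76·500^α (since u(0) = 0 for α > 0).
Setting u(374) equal to that: 374^α = 0.76·500^α ⇒ (374/500)^α = 0.76.
Taking logs: α·ln(374/500) = ln(0.76), so α = -0.274437 / -0.290352 ≈ 0.945.

α ≈ 0.945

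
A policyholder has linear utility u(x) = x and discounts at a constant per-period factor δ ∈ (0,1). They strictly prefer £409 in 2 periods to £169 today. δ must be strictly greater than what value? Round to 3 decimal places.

δ > 0.643

The preference means 169 < δ^2·409.
Hence δ^2 > 169/409 = 0.41320, and x ↦ x^(1/2) is increasing on (0,∞).
δ > (169/409)^(1/2) ≈ 0.643.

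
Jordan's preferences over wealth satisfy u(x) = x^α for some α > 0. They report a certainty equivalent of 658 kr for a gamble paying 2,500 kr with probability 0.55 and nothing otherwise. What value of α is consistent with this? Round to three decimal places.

α ≈ 0.448

Since u(0) = 0, the lottery's EU is 0.55·2500^α.
Equating: 658^α = 0.55·2500^α, i.e. 0.2632^α = 0.55.
Taking logs: α·ln(658/2500) = ln(0.55), so α = -0.597837 / -1.334841 ≈ 0.448.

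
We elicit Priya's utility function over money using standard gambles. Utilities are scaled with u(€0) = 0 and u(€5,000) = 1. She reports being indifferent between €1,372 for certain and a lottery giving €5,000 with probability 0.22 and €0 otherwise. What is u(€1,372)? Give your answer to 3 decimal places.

0.220

u(€1,372) equals the lottery's expected utility: 0.22·1 + 0.78·0 = 0.22.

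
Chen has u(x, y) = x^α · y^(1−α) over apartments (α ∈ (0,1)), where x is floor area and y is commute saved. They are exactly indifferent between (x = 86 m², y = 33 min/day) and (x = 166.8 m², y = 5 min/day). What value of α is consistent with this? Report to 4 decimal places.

α ≈ 0.7402

The Cobb–Douglas utilities coincide, so 86^α·33^(1−α) = 166.8^α·5^(1−α).
Rearrange to (86/166.8)^α = (5/33)^(1−α) and take logs: α·-0.6624482 = (1−α)·-1.8870696.
Thus α·(-2.5495178) = -1.8870696, so α = -1.8870696/-2.5495178 ≈ 0.7402.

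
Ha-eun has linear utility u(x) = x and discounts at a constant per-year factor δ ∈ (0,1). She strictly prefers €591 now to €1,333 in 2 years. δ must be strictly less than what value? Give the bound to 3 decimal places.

Under u(x) = x this choice says 591 > δ^2·1333.
Dividing by 1333: δ^2 < 0.44336. Both sides are positive, so the square root keeps the direction.
δ < (591/1333)^(1/2) ≈ 0.666.

δ < 0.666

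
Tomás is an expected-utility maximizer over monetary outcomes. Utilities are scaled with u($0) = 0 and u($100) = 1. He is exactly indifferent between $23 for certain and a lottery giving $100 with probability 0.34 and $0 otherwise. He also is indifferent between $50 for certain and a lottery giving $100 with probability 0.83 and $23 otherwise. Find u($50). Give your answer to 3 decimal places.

From the first indifference, u($23) = 0.34·u($100) + 0.66·u($0) = 0.34·1 + 0.66·0 = 0.34.
Then u($50) = 0.83·u($100) + 0.17·u($23) = 0.83·1.00 + 0.17·0.34 = 0.8878.

0.888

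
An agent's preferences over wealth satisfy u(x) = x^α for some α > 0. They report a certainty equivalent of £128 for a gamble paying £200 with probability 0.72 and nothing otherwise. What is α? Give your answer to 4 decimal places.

α ≈ 0.7361

EU(lottery) = 0.72·200^α + 0.28·0 = 0.72·200^α.
Indifference: 128^α = 0.72·200^α, so (128/200)^α = 0.72.
Taking logs: α·ln(128/200) = ln(0.72), so α = -0.3285041 / -0.4462871 ≈ 0.7361.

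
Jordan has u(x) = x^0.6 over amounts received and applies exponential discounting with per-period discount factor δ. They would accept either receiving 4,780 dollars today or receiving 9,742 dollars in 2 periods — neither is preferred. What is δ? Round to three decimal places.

δ ≈ 0.808

Equating discounted utilities: u(4780) = δ^2·u(9742) ⇒ δ^2 = u(4780)/u(9742).
Since u(x) = x^0.6, δ^2 = (4780/9742)^0.6 = 0.49066^0.6 = 0.65233.
Taking the square root: δ = 0.65233^(1/2) ≈ 0.808.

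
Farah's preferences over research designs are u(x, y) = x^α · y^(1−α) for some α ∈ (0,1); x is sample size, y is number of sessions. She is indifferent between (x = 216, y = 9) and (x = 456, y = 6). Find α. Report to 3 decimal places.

α ≈ 0.352

The Cobb–Douglas utilities coincide, so 216^α·9^(1−α) = 456^α·6^(1−α).
Taking logs: α·ln 216 + (1−α)·ln 9 = α·ln 456 + (1−α)·ln 6, i.e. α·-0.747214 = (1−α)·-0.405465.
Thus α·(-1.152679) = -0.405465, so α = -0.405465/-1.152679 ≈ 0.352.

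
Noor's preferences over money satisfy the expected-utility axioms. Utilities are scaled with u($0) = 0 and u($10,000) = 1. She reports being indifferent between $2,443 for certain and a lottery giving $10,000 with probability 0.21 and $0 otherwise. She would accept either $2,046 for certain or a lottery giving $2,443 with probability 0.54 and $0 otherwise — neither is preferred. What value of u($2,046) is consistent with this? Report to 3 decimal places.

0.113

First, u($2,443) = 0.21·u($10,000) + 0.79·u($0) = 0.21.
Then u($2,046) = 0.54·u($2,443) + 0.46·u($0) = 0.54·0.21 + 0.46·0.00 = 0.1134.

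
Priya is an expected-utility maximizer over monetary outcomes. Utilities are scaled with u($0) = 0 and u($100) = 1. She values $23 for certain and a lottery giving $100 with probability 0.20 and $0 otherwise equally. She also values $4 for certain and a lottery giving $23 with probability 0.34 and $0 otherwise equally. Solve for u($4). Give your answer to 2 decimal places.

0.07

First, u($23) = 0.20·u($100) + 0.80·u($0) = 0.20.
The second indifference gives u($4) = 0.34·u($23) + 0.66·u($0) = 0.34·0.20 + 0.66·0.00 = 0.0680.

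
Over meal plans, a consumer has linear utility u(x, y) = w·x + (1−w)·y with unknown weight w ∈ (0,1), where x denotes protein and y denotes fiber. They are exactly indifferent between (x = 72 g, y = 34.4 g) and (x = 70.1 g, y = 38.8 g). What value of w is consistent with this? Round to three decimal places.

w = 0.698

u(72,34.4) = u(70.1,38.8) means w·72 + (1−w)·34.4 = w·70.1 + (1−w)·38.8.
Rearranging, 1.9·w − 4.4·(1−w) = 0.
The marginal rate of substitution is 4.4/1.9, so w = 4.4/(1.9+4.4) = 0.698.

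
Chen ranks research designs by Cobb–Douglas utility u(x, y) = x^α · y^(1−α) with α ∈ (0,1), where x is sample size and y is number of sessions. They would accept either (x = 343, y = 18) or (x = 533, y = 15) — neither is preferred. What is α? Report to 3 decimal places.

α ≈ 0.293

The Cobb–Douglas utilities coincide, so 343^α·18^(1−α) = 533^α·15^(1−α).
Taking logs: α·ln 343 + (1−α)·ln 18 = α·ln 533 + (1−α)·ln 15, i.e. α·-0.440791 = (1−α)·-0.182322.
With A = -0.440791 and B = -0.182322: α·A = (1−α)·B, so α = B/(A+B) = -0.182322/-0.623113 ≈ 0.293.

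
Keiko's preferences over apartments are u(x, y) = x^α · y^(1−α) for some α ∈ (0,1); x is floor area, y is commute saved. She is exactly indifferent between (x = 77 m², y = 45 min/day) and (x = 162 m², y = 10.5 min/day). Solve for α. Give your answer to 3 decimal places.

α ≈ 0.662

Set the two utilities equal: 77^α·45^(1−α) = 162^α·10.5^(1−α).
(77/162)^α = (10.5/45)^(1−α); take logs: α·ln(77/162) = (1−α)·ln(10.5/45), i.e. α·-0.743791 = (1−α)·-1.455287.
Thus α·(-2.199078) = -1.455287, so α = -1.455287/-2.199078 ≈ 0.662.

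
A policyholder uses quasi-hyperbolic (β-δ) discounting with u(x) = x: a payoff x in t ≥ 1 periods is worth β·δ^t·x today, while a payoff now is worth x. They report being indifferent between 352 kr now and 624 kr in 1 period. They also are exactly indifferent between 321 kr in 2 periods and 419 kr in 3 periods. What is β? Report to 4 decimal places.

β ≈ 0.7363

From the later pair, β·δ^2·321 = β·δ^3·419; dividing through, δ = 321/419 = 0.76611.
The first indifference: 352 = β·δ·624, so β = 352/(δ·624) = 352/(0.76611·624) ≈ 0.7363.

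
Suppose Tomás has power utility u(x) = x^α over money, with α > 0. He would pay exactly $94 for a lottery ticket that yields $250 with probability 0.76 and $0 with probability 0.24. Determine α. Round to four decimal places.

The lottery's expected utility is 0.76·u(250) + 0.24·u(0) = 0.76·250^α (since u(0) = 0 for α > 0).
Equating: 94^α = 0.76·250^α, i.e. 0.3760^α = 0.76.
Take logs: α = ln 0.76 / ln(94/250) ≈ 0.280563.

α ≈ 0.2806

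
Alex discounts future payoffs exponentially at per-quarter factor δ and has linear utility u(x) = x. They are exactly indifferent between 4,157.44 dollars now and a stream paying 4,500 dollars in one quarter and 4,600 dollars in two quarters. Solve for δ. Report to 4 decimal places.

The stream is worth 4500δ + 4600δ² today, so 4500δ + 4600δ² = 4157.44.
That is, 4600δ² + 4500δ − 4157.44 = 0, a quadratic in δ.
The positive root is δ = [−4500 + √(4500² + 4·4600·4157.44)] / (2·4600) = (−4500 + 9836.000)/9200 ≈ 0.5800.

δ ≈ 0.5800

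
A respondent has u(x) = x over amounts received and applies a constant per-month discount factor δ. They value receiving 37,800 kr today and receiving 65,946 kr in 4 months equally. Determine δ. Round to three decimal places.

The payoff in 4 months is discounted by δ^4, so u(37800) = δ^4·u(65946) and δ^4 = u(37800)/u(65946).
With u(x) = x: δ^4 = 37800/65946 = 0.57320.
Taking the 4th root: δ = 0.57320^(1/4) ≈ 0.870.

δ ≈ 0.870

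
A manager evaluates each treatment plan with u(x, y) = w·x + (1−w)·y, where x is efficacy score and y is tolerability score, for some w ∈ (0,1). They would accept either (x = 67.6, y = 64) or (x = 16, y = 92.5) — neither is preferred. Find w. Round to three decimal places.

Indifference: w·67.6 + (1−w)·64 = w·16 + (1−w)·92.5.
Rearranging, 51.6·w − 28.5·(1−w) = 0.
Hence w = 28.5/(51.6+28.5) = 28.5/80.1 = 0.356.

w = 0.356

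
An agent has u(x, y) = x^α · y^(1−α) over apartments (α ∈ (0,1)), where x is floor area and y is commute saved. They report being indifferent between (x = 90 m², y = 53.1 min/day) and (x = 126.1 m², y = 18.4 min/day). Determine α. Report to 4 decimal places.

α ≈ 0.7586

Indifference: 90^α · 53.1^(1−α) = 126.1^α · 18.4^(1−α).
(90/126.1)^α = (18.4/53.1)^(1−α); take logs: α·ln(90/126.1) = (1−α)·ln(18.4/53.1), i.e. α·-0.3372656 = (1−α)·-1.0598263.
So α/(1−α) = (-1.0598263)/(-0.3372656) = 3.1424085, and α = 3.1424085/4.1424085 ≈ 0.7586.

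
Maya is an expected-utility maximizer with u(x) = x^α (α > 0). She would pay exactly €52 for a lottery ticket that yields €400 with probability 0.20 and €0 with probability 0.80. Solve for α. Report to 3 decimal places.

Since u(0) = 0, the lottery's EU is 0.20·400^α.
Setting u(52) equal to that: 52^α = 0.20·400^α ⇒ (52/400)^α = 0.20.
Take logs: α = ln 0.20 / ln(52/400) ≈ 0.78885.

α ≈ 0.789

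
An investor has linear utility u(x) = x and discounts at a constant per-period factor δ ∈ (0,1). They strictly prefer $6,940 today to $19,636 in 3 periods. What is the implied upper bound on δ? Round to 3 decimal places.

δ < 0.707

Under u(x) = x this choice says 6940 > δ^3·19636.
Dividing by 19636: δ^3 < 0.35343. Both sides are positive, so the cube root keeps the direction.
δ < 0.35343^(1/3) = 0.707.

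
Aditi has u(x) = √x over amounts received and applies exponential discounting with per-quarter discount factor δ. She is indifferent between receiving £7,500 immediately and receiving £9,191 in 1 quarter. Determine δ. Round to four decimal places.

The payoff in 1 quarter is discounted by δ, so u(7500) = δ·u(9191) and δ = u(7500)/u(9191).
With u(x) = √x: δ = √7500/√9191 = √(7500/9191) = 0.90334.

δ ≈ 0.9033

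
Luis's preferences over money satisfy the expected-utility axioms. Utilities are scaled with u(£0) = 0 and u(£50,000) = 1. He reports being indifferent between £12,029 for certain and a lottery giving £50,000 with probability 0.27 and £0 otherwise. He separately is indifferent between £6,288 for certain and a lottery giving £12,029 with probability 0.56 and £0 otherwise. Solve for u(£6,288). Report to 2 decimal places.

0.15

The first gamble pins u(£12,029): it must equal 0.27·1 + 0.73·0 = 0.27.
Chaining: u(£6,288) = 0.56·0.27 + 0.44·0.00 = 0.1512.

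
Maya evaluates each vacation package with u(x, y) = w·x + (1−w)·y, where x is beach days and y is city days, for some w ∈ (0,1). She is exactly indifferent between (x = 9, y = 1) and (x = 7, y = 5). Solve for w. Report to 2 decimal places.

Equating utilities: w·9 + (1−w)·1 = w·7 + (1−w)·5.
w·(9−7) = (1−w)·(5−1), i.e. w·2 = (1−w)·4.
Hence w = 4/(2+4) = 4/6 = 0.67.

w = 0.67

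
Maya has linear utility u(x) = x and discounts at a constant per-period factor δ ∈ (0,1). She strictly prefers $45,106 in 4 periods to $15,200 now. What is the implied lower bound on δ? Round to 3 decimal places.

δ > 0.762

Under u(x) = x this choice says 15200 < δ^4·45106.
Dividing by 45106: δ^4 > 0.33698. Both sides are positive, so the 4th root keeps the direction.
δ > 0.33698^(1/4) = 0.762.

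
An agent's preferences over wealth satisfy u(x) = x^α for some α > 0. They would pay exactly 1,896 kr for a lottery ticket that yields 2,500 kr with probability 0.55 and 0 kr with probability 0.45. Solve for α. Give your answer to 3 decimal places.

α ≈ 2.162

The lottery's expected utility is 0.55·u(2500) + 0.45·u(0) = 0.55·2500^α (since u(0) = 0 for α > 0).
Indifference: 1896^α = 0.55·2500^α, so (1896/2500)^α = 0.55.
Taking logs: α·ln(1896/2500) = ln(0.55), so α = -0.597837 / -0.276544 ≈ 2.162.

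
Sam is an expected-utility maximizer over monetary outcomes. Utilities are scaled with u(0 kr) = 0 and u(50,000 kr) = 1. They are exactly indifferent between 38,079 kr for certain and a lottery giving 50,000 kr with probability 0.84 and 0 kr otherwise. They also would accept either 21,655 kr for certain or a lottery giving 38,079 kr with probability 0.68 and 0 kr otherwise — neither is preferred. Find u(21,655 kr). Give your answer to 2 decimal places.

First, u(38,079 kr) = 0.84·u(50,000 kr) + 0.16·u(0 kr) = 0.84.
Then u(21,655 kr) = 0.68·u(38,079 kr) + 0.32·u(0 kr) = 0.68·0.84 + 0.32·0.00 = 0.5712.

0.57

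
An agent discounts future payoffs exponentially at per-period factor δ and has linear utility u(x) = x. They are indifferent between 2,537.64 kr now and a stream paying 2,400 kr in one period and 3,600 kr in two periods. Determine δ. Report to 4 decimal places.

Equating present values: 2537.64 = 2400δ + 3600δ².
Rearranged: 3600δ² + 2400δ − 2537.64 = 0.
δ = (−2400 + √(2400² + 4·3600·2537.64)) / (2·3600) = (−2400 + √42302016.00) / 7200 ≈ 0.5700.

δ ≈ 0.5700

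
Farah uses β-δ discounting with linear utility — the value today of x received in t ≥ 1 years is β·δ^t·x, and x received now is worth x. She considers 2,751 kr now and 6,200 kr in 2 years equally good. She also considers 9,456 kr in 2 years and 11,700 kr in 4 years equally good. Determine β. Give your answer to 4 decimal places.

β ≈ 0.5490

From the later pair, β·δ^2·9456 = β·δ^4·11700; dividing through, δ^2 = 9456/11700 = 0.80821, so δ = 0.89900.
Substituting δ into 2751 = β·δ^2·6200: β = 2751/(5010.872) ≈ 0.5490.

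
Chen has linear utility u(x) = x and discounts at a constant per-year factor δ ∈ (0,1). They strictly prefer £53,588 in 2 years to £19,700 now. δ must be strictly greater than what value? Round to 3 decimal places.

δ > 0.606

The preference means 19700 < δ^2·53588.
Dividing by 53588: δ^2 > 0.36762. Both sides are positive, so the square root keeps the direction.
δ > (19700/53588)^(1/2) ≈ 0.606.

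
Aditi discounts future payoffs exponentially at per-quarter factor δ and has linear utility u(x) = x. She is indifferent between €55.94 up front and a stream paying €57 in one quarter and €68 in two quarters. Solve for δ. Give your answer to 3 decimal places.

δ ≈ 0.580

The stream is worth 57δ + 68δ² today, so 57δ + 68δ² = 55.94.
Rearranged: 68δ² + 57δ − 55.94 = 0.
The positive root is δ = [−57 + √(57² + 4·68·55.94)] / (2·68) = (−57 + 135.885)/136 ≈ 0.580.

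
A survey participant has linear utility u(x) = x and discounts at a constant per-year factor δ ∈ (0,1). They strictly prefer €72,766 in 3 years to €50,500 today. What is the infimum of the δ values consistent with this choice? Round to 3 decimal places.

The preference means 50500 < δ^3·72766.
Dividing by 72766: δ^3 > 0.69401. Both sides are positive, so the cube root keeps the direction.
δ > 0.69401^(1/3) = 0.885.

δ > 0.885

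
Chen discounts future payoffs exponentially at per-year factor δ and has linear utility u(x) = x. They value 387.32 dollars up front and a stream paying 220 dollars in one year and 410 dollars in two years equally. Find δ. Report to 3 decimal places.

δ ≈ 0.740

The stream is worth 220δ + 410δ² today, so 220δ + 410δ² = 387.32.
Rearranged: 410δ² + 220δ − 387.32 = 0.
The positive root is δ = [−220 + √(220² + 4·410·387.32)] / (2·410) = (−220 + 826.804)/820 ≈ 0.740.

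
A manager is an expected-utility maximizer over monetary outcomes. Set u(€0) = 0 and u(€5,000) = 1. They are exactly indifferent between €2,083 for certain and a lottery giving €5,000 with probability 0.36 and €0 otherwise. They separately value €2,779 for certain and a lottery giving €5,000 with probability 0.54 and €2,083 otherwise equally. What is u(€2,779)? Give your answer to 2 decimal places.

From the first indifference, u(€2,083) = 0.36·u(€5,000) + 0.64·u(€0) = 0.36·1 + 0.64·0 = 0.36.
Then u(€2,779) = 0.54·u(€5,000) + 0.46·u(€2,083) = 0.54·1.00 + 0.46·0.36 = 0.7056.

0.71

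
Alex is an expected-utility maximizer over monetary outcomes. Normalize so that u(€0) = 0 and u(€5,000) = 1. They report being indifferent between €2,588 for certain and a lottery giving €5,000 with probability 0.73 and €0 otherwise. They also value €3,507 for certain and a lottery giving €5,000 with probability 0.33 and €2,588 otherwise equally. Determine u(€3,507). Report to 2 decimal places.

From the first indifference, u(€2,588) = 0.73·u(€5,000) + 0.27·u(€0) = 0.73·1 + 0.27·0 = 0.73.
The second indifference gives u(€3,507) = 0.33·u(€5,000) + 0.67·u(€2,588) = 0.33·1.00 + 0.67·0.73 = 0.8191.

0.82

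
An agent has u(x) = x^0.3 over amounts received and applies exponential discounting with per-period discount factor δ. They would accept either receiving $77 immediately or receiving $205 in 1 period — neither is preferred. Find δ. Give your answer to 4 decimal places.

δ ≈ 0.7455

Equating discounted utilities: u(77) = δ·u(205) ⇒ δ = u(77)/u(205).
With u(x) = x^0.3: δ = 77^0.3/205^0.3 = (77/205)^0.3 = 0.74545.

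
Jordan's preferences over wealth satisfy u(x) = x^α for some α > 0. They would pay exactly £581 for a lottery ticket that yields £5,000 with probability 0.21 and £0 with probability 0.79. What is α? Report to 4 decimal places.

α ≈ 0.7251

The lottery's expected utility is 0.21·u(5000) + 0.79·u(0) = 0.21·5000^α (since u(0) = 0 for α > 0).
Indifference: 581^α = 0.21·5000^α, so (581/5000)^α = 0.21.
Taking logs: α·ln(581/5000) = ln(0.21), so α = -1.5606477 / -2.1524424 ≈ 0.7251.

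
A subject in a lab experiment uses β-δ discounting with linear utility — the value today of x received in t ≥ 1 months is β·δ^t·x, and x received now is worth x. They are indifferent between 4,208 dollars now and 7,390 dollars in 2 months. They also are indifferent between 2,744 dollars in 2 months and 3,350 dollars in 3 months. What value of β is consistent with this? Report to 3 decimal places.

β ≈ 0.849

Both payoffs in the second observation are in the future, so β drops out: δ^2·2744 = δ^3·3350 ⇒ δ = 2744/3350 = 0.81910.
Now use the now-vs-future pair: 4208 = β·δ^2·7390 gives β = 4208/(0.67093·7390) ≈ 0.849.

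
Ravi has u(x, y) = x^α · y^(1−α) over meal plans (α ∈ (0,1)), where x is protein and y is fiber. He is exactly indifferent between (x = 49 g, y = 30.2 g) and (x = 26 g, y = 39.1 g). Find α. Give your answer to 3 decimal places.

α ≈ 0.290

Indifference: 49^α · 30.2^(1−α) = 26^α · 39.1^(1−α).
Rearrange to (49/26)^α = (39.1/30.2)^(1−α) and take logs: α·0.633724 = (1−α)·0.258281.
Thus α·(0.892005) = 0.258281, so α = 0.258281/0.892005 ≈ 0.290.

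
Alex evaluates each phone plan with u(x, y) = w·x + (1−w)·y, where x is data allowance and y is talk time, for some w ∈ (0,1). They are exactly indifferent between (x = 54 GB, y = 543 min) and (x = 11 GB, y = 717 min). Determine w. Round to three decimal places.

w = 0.802

Indifference: w·54 + (1−w)·543 = w·11 + (1−w)·717.
Collecting terms: w·43 = (1−w)·174.
So w/(1−w) = 174/43 = 4.0465, giving w = 174/(43+174) = 0.802.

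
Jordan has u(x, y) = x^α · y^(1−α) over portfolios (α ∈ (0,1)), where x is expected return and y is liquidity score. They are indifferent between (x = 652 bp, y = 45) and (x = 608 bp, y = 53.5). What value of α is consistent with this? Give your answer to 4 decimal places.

Indifference: 652^α · 45^(1−α) = 608^α · 53.5^(1−α).
(652/608)^α = (53.5/45)^(1−α); take logs: α·ln(652/608) = (1−α)·ln(53.5/45), i.e. α·0.0698697 = (1−α)·0.1730192.
So α/(1−α) = (0.1730192)/(0.0698697) = 2.4763123, and α = 2.4763123/3.4763123 ≈ 0.7123.

α ≈ 0.7123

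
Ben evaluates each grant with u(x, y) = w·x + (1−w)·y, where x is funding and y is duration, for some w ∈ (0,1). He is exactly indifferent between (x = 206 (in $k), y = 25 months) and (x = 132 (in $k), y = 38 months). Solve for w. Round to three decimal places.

Equating utilities: w·206 + (1−w)·25 = w·132 + (1−w)·38.
Collecting terms: w·74 = (1−w)·13.
Hence w = 13/(74+13) = 13/87 = 0.149.

w = 0.149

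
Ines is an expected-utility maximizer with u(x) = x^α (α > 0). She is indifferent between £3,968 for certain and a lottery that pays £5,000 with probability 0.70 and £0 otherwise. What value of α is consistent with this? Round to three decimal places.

α ≈ 1.543

The lottery's expected utility is 0.70·u(5000) + 0.30·u(0) = 0.70·5000^α (since u(0) = 0 for α > 0).
Equating: 3968^α = 0.70·5000^α, i.e. 0.7936^α = 0.70.
Take logs: α = ln 0.70 / ln(3968/5000) ≈ 1.54287.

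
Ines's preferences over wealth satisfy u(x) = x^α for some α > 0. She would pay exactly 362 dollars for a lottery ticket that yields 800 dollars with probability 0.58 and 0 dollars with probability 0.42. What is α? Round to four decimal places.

α ≈ 0.6869

Since u(0) = 0, the lottery's EU is 0.58·800^α.
Equating: 362^α = 0.58·800^α, i.e. 0.4525^α = 0.58.
α = ln(0.58) / ln(362/800) = -0.5447272/-0.7929675 ≈ 0.6869.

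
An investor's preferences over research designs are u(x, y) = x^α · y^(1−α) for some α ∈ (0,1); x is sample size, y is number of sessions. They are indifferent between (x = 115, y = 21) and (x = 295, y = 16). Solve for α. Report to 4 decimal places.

The Cobb–Douglas utilities coincide, so 115^α·21^(1−α) = 295^α·16^(1−α).
Taking logs: α·ln 115 + (1−α)·ln 21 = α·ln 295 + (1−α)·ln 16, i.e. α·-0.9420432 = (1−α)·-0.2719337.
With A = -0.9420432 and B = -0.2719337: α·A = (1−α)·B, so α = B/(A+B) = -0.2719337/-1.2139769 ≈ 0.2240.

α ≈ 0.2240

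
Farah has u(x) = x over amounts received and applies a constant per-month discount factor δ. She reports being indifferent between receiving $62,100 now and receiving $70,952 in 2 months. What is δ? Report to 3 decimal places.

δ ≈ 0.936

Equating discounted utilities: u(62100) = δ^2·u(70952) ⇒ δ^2 = u(62100)/u(70952).
With u(x) = x: δ^2 = 62100/70952 = 0.87524.
Taking the square root: δ = 0.87524^(1/2) ≈ 0.936.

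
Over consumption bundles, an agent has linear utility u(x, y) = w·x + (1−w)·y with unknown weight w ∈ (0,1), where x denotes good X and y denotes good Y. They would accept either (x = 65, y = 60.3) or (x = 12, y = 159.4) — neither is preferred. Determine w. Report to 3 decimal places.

u(65,60.3) = u(12,159.4) means w·65 + (1−w)·60.3 = w·12 + (1−w)·159.4.
Rearranging, 53·w − 99.1·(1−w) = 0.
Hence w = 99.1/(53+99.1) = 99.1/152.1 = 0.652.

w = 0.652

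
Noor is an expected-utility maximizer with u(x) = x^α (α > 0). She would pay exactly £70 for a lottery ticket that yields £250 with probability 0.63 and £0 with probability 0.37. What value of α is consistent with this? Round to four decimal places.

α ≈ 0.3630

EU(lottery) = 0.63·250^α + 0.37·0 = 0.63·250^α.
Indifference: 70^α = 0.63·250^α, so (70/250)^α = 0.63.
Taking logs: α·ln(70/250) = ln(0.63), so α = -0.4620355 / -1.2729657 ≈ 0.3630.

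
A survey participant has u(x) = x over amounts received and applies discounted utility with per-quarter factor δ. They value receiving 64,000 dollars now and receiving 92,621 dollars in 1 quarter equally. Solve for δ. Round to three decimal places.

δ ≈ 0.691

Equating discounted utilities: u(64000) = δ·u(92621) ⇒ δ = u(64000)/u(92621).
With u(x) = x: δ = 64000/92621 = 0.69099.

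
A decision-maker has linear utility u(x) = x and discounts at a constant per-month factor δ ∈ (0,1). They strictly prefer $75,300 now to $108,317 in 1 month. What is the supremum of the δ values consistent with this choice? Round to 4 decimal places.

Under u(x) = x this choice says 75300 > δ·108317.
So δ < 75300/108317 = 0.69518.

δ < 0.6952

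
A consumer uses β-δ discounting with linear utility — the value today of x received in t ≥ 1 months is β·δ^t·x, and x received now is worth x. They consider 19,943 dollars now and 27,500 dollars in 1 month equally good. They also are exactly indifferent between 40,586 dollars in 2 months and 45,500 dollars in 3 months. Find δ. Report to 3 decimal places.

The second indifference involves only future payoffs, so β cancels: β·δ^2·40586 = β·δ^3·45500, giving δ = 40586/45500 = 0.89200.

δ ≈ 0.892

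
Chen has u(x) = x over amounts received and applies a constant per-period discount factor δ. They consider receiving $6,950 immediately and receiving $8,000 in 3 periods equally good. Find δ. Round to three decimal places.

δ ≈ 0.954

Indifference means u(6950) = δ^3 · u(8000), so δ^3 = u(6950)/u(8000).
With u(x) = x: δ^3 = 6950/8000 = 0.86875.
Hence δ = (0.86875)^(1/3) = 0.95418.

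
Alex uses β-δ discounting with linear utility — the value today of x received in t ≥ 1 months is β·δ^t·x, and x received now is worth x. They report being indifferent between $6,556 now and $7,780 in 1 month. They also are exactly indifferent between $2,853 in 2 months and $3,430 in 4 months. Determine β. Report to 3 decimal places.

Both payoffs in the second observation are in the future, so β drops out: δ^2·2853 = δ^4·3430 ⇒ δ^2 = 2853/3430 = 0.83178, so δ = 0.91202.
The first indifference: 6556 = β·δ·7780, so β = 6556/(δ·7780) = 6556/(0.91202·7780) ≈ 0.924.

β ≈ 0.924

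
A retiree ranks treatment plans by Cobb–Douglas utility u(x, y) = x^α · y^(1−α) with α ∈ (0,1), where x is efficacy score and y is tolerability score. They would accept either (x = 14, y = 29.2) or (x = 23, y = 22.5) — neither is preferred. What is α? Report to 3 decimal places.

α ≈ 0.344

Indifference: 14^α · 29.2^(1−α) = 23^α · 22.5^(1−α).
Taking logs: α·ln 14 + (1−α)·ln 29.2 = α·ln 23 + (1−α)·ln 22.5, i.e. α·-0.496437 = (1−α)·-0.260653.
So α/(1−α) = (-0.260653)/(-0.496437) = 0.525047, and α = 0.525047/1.525047 ≈ 0.344.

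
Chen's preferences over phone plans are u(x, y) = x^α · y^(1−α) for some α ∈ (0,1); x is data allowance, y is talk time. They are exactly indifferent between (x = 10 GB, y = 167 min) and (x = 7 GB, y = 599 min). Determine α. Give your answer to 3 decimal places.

α ≈ 0.782

The Cobb–Douglas utilities coincide, so 10^α·167^(1−α) = 7^α·599^(1−α).
(10/7)^α = (599/167)^(1−α); take logs: α·ln(10/7) = (1−α)·ln(599/167), i.e. α·0.356675 = (1−α)·1.277268.
With A = 0.356675 and B = 1.277268: α·A = (1−α)·B, so α = B/(A+B) = 1.277268/1.633943 ≈ 0.782.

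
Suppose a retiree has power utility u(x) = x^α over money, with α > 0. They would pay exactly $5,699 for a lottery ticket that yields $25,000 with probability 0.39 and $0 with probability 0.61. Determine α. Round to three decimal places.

The lottery's expected utility is 0.39·u(25000) + 0.61·u(0) = 0.39·25000^α (since u(0) = 0 for α > 0).
Indifference: 5699^α = 0.39·25000^α, so (5699/25000)^α = 0.39.
α = ln(0.39) / ln(5699/25000) = -0.941609/-1.478585 ≈ 0.637.

α ≈ 0.637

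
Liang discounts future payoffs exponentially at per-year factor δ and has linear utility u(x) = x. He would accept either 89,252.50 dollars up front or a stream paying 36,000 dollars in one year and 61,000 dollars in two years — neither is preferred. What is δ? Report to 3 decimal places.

δ ≈ 0.950

Present value of the stream is 36000·δ + 61000·δ². Indifference gives 36000δ + 61000δ² = 89252.50.
Rearranged: 61000δ² + 36000δ − 89252.50 = 0.
δ = (−36000 + √(36000² + 4·61000·89252.50)) / (2·61000) = (−36000 + √23073610000.00) / 122000 ≈ 0.950.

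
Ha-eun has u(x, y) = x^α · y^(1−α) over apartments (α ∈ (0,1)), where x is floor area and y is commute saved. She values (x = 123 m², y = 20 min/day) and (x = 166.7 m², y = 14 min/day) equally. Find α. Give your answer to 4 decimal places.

α ≈ 0.5399

Set the two utilities equal: 123^α·20^(1−α) = 166.7^α·14^(1−α).
(123/166.7)^α = (14/20)^(1−α); take logs: α·ln(123/166.7) = (1−α)·ln(14/20), i.e. α·-0.3040114 = (1−α)·-0.3566749.
So α/(1−α) = (-0.3566749)/(-0.3040114) = 1.1732287, and α = 1.1732287/2.1732287 ≈ 0.5399.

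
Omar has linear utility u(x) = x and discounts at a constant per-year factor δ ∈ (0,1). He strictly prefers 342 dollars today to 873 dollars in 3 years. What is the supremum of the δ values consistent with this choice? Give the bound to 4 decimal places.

The preference means 342 > δ^3·873.
Hence δ^3 < 342/873 = 0.39175, and x ↦ x^(1/3) is increasing on (0,∞).
δ < (342/873)^(1/3) ≈ 0.7317.

δ < 0.7317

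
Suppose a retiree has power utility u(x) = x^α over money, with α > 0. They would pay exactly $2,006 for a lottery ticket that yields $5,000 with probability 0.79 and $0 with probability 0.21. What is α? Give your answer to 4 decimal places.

Since u(0) = 0, the lottery's EU is 0.79·5000^α.
Setting u(2006) equal to that: 2006^α = 0.79·5000^α ⇒ (2006/5000)^α = 0.79.
α = ln(0.79) / ln(2006/5000) = -0.2357223/-0.9132952 ≈ 0.2581.

α ≈ 0.2581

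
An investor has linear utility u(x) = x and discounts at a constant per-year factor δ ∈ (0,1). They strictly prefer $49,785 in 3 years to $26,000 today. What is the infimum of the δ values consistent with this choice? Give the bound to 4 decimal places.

Comparing present values: 26000 < δ^3·49785.
So δ^3 > 26000/49785 = 0.52225; taking the cube root of both positive sides preserves the inequality.
δ > 0.52225^(1/3) = 0.8053.

δ > 0.8053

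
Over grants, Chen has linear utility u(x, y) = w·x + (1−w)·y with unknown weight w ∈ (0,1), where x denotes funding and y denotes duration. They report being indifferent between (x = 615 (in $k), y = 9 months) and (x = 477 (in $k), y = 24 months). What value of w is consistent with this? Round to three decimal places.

w = 0.098

Indifference: w·615 + (1−w)·9 = w·477 + (1−w)·24.
Collecting terms: w·138 = (1−w)·15.
The marginal rate of substitution is 15/138, so w = 15/(138+15) = 0.098.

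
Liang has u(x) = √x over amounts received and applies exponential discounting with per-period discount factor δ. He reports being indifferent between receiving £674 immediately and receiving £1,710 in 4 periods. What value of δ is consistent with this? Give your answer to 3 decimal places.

Equating discounted utilities: u(674) = δ^4·u(1710) ⇒ δ^4 = u(674)/u(1710).
Since u(x) = √x, δ^4 = √(674/1710) = 0.62782.
Hence δ = (0.62782)^(1/4) = 0.89014.

δ ≈ 0.890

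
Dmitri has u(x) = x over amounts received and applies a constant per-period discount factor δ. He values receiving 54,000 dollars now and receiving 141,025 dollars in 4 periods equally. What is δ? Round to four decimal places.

Indifference means u(54000) = δ^4 · u(141025), so δ^4 = u(54000)/u(141025).
With u(x) = x: δ^4 = 54000/141025 = 0.38291.
Hence δ = (0.38291)^(1/4) = 0.786637.

δ ≈ 0.7866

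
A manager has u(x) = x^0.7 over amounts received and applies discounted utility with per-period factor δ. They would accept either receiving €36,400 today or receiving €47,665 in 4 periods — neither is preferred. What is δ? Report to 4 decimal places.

The payoff in 4 periods is discounted by δ^4, so u(36400) = δ^4·u(47665) and δ^4 = u(36400)/u(47665).
Since u(x) = x^0.7, δ^4 = (36400/47665)^0.7 = 0.76366^0.7 = 0.82800.
Hence δ = (0.82800)^(1/4) = 0.953911.

δ ≈ 0.9539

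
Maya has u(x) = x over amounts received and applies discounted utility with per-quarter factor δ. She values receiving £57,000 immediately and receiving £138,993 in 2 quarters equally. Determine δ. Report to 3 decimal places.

Equating discounted utilities: u(57000) = δ^2·u(138993) ⇒ δ^2 = u(57000)/u(138993).
With u(x) = x: δ^2 = 57000/138993 = 0.41009.
Hence δ = (0.41009)^(1/2) = 0.64038.

δ ≈ 0.640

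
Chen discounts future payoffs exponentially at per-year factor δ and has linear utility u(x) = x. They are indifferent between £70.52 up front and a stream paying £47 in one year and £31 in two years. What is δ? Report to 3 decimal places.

Equating present values: 70.52 = 47δ + 31δ².
That is, 31δ² + 47δ − 70.52 = 0, a quadratic in δ.
δ = (−47 + √(47² + 4·31·70.52)) / (2·31) = (−47 + √10953.48) / 62 ≈ 0.930.

δ ≈ 0.930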